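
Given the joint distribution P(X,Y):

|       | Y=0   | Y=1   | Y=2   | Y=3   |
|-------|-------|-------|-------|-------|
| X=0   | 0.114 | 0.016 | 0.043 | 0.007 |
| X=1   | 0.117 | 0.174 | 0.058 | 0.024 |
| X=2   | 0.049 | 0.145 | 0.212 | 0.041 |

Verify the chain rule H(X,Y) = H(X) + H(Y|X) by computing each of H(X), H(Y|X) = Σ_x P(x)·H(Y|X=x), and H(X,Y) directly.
H(X) = 1.4953 bits, H(Y|X) = 1.6517 bits, H(X,Y) = 3.1470 bits

Marginal of X (row sums):
  P(X=0) = 0.114 + 0.016 + 0.043 + 0.007 = 0.180
  P(X=1) = 0.117 + 0.174 + 0.058 + 0.024 = 0.373
  P(X=2) = 0.049 + 0.145 + 0.212 + 0.041 = 0.447
H(X) = -[0.180·log₂(0.180) + 0.373·log₂(0.373) + 0.447·log₂(0.447)]
  = 0.4453 + 0.5307 + 0.5193 = 1.4953 bits

H(Y|X) = Σ_x P(x)·H(Y|X=x):
  X=0: P(X=0) = 0.180, P(Y|X=0) = (19/30, 4/45, 43/180, 7/180) → H(Y|X=0) = 1.4034
  X=1: P(X=1) = 0.373, P(Y|X=1) = (117/373, 174/373, 58/373, 24/373) → H(Y|X=1) = 1.7100
  X=2: P(X=2) = 0.447, P(Y|X=2) = (49/447, 145/447, 212/447, 41/447) → H(Y|X=2) = 1.7030
H(Y|X) = 0.180·1.4034 + 0.373·1.7100 + 0.447·1.7030 = 1.6517 bits

H(X,Y) = -Σ_{x,y} P(x,y) log₂ P(x,y). Per-cell terms -P(x,y)·log₂P(x,y):
  X=0: 0.3571, 0.0955, 0.1952, 0.0501
  X=1: 0.3622, 0.4390, 0.2383, 0.1291
  X=2: 0.2132, 0.4040, 0.4744, 0.1889
Sum of the 12 terms: H(X,Y) = 3.1470 bits

Chain rule check:
  H(X) + H(Y|X) = 1.4953 + 1.6517 = 3.1470 bits
  H(X,Y) = 3.1470 bits
✓ Chain rule verified.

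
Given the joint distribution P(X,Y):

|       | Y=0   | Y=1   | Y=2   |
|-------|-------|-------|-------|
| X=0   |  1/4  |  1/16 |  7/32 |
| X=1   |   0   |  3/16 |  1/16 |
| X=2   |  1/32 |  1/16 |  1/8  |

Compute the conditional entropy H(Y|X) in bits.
1.2493 bits

H(Y|X) = H(X,Y) - H(X)

H(X,Y) = -Σ_{x,y} P(x,y) log₂ P(x,y). Per-cell terms -P(x,y)·log₂P(x,y):
  X=0: 0.50000, 0.25000, 0.47964
  X=1: 0.00000, 0.45282, 0.25000
  X=2: 0.15625, 0.25000, 0.37500
  (cells with P = 0 contribute 0)
Sum of the 9 terms: H(X,Y) = 2.7137 bits

Marginal of X (row sums):
  P(X=0) = 1/4 + 1/16 + 7/32 = 17/32
  P(X=1) = 0 + 3/16 + 1/16 = 1/4
  P(X=2) = 1/32 + 1/16 + 1/8 = 7/32
H(X) = -[(17/32)·log₂(17/32) + (1/4)·log₂(1/4) + (7/32)·log₂(7/32)]
  = 0.48479 + 0.50000 + 0.47964 = 1.4644 bits

H(Y|X) = H(X,Y) - H(X) = 2.7137 - 1.4644 = 1.2493 bits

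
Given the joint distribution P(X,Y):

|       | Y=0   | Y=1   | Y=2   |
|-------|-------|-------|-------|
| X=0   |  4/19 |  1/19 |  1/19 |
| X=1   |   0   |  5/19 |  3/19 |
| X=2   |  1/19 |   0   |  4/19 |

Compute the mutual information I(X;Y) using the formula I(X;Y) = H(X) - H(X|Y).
0.5703 bits

I(X;Y) = H(X) - H(X|Y)

Marginal of X (row sums):
  P(X=0) = 4/19 + 1/19 + 1/19 = 6/19
  P(X=1) = 0 + 5/19 + 3/19 = 8/19
  P(X=2) = 1/19 + 0 + 4/19 = 5/19
H(X) = -[(6/19)·log₂(6/19) + (8/19)·log₂(8/19) + (5/19)·log₂(5/19)]
  = 0.52515 + 0.52544 + 0.50684 = 1.5574 bits

Marginal of Y (column sums):
  P(Y=0) = 4/19 + 0 + 1/19 = 5/19
  P(Y=1) = 1/19 + 5/19 + 0 = 6/19
  P(Y=2) = 1/19 + 3/19 + 4/19 = 8/19
H(X|Y) = Σ_y P(y)·H(X|Y=y):
  Y=0: P(Y=0) = 5/19, P(X|Y=0) = (4/5, 0, 1/5) → H(X|Y=0) = 0.72193
  Y=1: P(Y=1) = 6/19, P(X|Y=1) = (1/6, 5/6, 0) → H(X|Y=1) = 0.65002
  Y=2: P(Y=2) = 8/19, P(X|Y=2) = (1/8, 3/8, 1/2) → H(X|Y=2) = 1.40564
H(X|Y) = (5/19)·0.72193 + (6/19)·0.65002 + (8/19)·1.40564 = 0.9871 bits

I(X;Y) = H(X) - H(X|Y) = 1.5574 - 0.9871 = 0.5703 bits

Cross-check via I(X;Y) = H(X) + H(Y) - H(X,Y): computing H(Y) from the column sums and H(X,Y) from the 9 cells in the same way gives H(Y) = 1.5574 bits and H(X,Y) = 2.5445 bits, so
I(X;Y) = 1.5574 + 1.5574 - 2.5445 = 0.5703 bits ✓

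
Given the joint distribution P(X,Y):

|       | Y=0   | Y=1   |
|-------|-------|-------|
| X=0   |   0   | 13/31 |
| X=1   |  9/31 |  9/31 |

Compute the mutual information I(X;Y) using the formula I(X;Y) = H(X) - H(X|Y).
0.2885 bits

I(X;Y) = H(X) - H(X|Y)

Marginal of X (row sums):
  P(X=0) = 0 + 13/31 = 13/31
  P(X=1) = 9/31 + 9/31 = 18/31
H(X) = -[(13/31)·log₂(13/31) + (18/31)·log₂(18/31)]
  = 0.52577 + 0.45538 = 0.98115 bits

Marginal of Y (column sums):
  P(Y=0) = 0 + 9/31 = 9/31
  P(Y=1) = 13/31 + 9/31 = 22/31
H(X|Y) = Σ_y P(y)·H(X|Y=y):
  Y=0: P(Y=0) = 9/31, P(X|Y=0) = (0, 1) → H(X|Y=0) = 0.00000
  Y=1: P(Y=1) = 22/31, P(X|Y=1) = (13/22, 9/22) → H(X|Y=1) = 0.97602
H(X|Y) = (9/31)·0.00000 + (22/31)·0.97602 = 0.69266 bits

I(X;Y) = H(X) - H(X|Y) = 0.98115 - 0.69266 = 0.2885 bits

Cross-check via I(X;Y) = H(X) + H(Y) - H(X,Y): computing H(Y) from the column sums and H(X,Y) from the 4 cells in the same way gives H(Y) = 0.86914 bits and H(X,Y) = 1.56180 bits, so
I(X;Y) = 0.98115 + 0.86914 - 1.56180 = 0.2885 bits ✓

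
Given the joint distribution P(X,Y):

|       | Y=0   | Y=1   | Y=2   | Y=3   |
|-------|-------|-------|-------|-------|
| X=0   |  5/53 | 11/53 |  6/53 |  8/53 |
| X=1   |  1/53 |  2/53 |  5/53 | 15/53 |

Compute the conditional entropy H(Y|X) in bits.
1.6955 bits

H(Y|X) = H(X,Y) - H(X)

H(X,Y) = -Σ_{x,y} P(x,y) log₂ P(x,y). Per-cell terms -P(x,y)·log₂P(x,y):
  X=0: 0.32132, 0.47082, 0.35581, 0.41176
  X=1: 0.10807, 0.17841, 0.32132, 0.51539
Sum of the 8 terms: H(X,Y) = 2.6829 bits

Marginal of X (row sums):
  P(X=0) = 5/53 + 11/53 + 6/53 + 8/53 = 30/53
  P(X=1) = 1/53 + 2/53 + 5/53 + 15/53 = 23/53
H(X) = -[(30/53)·log₂(30/53) + (23/53)·log₂(23/53)]
  = 0.46473 + 0.52265 = 0.9874 bits

H(Y|X) = H(X,Y) - H(X) = 2.6829 - 0.9874 = 1.6955 bits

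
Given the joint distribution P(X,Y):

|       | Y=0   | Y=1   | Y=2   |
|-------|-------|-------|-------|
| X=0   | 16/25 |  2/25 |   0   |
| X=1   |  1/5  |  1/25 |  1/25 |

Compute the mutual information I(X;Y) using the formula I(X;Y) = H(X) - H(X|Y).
0.0801 bits

I(X;Y) = H(X) - H(X|Y)

Marginal of X (row sums):
  P(X=0) = 16/25 + 2/25 + 0 = 18/25
  P(X=1) = 1/5 + 1/25 + 1/25 = 7/25
H(X) = -[(18/25)·log₂(18/25) + (7/25)·log₂(7/25)]
  = 0.34123 + 0.51422 = 0.85545 bits

Marginal of Y (column sums):
  P(Y=0) = 16/25 + 1/5 = 21/25
  P(Y=1) = 2/25 + 1/25 = 3/25
  P(Y=2) = 0 + 1/25 = 1/25
H(X|Y) = Σ_y P(y)·H(X|Y=y):
  Y=0: P(Y=0) = 21/25, P(X|Y=0) = (16/21, 5/21) → H(X|Y=0) = 0.79186
  Y=1: P(Y=1) = 3/25, P(X|Y=1) = (2/3, 1/3) → H(X|Y=1) = 0.91830
  Y=2: P(Y=2) = 1/25, P(X|Y=2) = (0, 1) → H(X|Y=2) = 0.00000
H(X|Y) = (21/25)·0.79186 + (3/25)·0.91830 + (1/25)·0.00000 = 0.77536 bits

I(X;Y) = H(X) - H(X|Y) = 0.85545 - 0.77536 = 0.0801 bits

Cross-check via I(X;Y) = H(X) + H(Y) - H(X,Y): computing H(Y) from the column sums and H(X,Y) from the 6 cells in the same way gives H(Y) = 0.76411 bits and H(X,Y) = 1.53947 bits, so
I(X;Y) = 0.85545 + 0.76411 - 1.53947 = 0.0801 bits ✓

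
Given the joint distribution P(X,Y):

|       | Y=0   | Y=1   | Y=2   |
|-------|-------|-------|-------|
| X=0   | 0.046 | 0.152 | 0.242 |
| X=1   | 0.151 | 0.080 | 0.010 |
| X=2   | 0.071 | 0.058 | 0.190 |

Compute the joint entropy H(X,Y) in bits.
2.8470 bits

H(X,Y) = -Σ_{x,y} P(x,y) log₂ P(x,y). Per-cell terms -P(x,y)·log₂P(x,y):
  X=0: 0.20434, 0.41311, 0.49535
  X=1: 0.41183, 0.29151, 0.06644
  X=2: 0.27094, 0.23825, 0.45523
Sum of the 9 terms: H(X,Y) = 2.8470 bits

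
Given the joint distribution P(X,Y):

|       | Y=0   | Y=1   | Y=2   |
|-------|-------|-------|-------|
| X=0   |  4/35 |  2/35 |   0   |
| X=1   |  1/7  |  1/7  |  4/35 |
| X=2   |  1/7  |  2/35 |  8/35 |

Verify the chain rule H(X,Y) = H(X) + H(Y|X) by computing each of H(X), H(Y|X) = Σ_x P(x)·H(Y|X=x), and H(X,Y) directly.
H(X) = 1.4888 bits, H(Y|X) = 1.3882 bits, H(X,Y) = 2.8770 bits

Marginal of X (row sums):
  P(X=0) = 4/35 + 2/35 + 0 = 6/35
  P(X=1) = 1/7 + 1/7 + 4/35 = 2/5
  P(X=2) = 1/7 + 2/35 + 8/35 = 3/7
H(X) = -[(6/35)·log₂(6/35) + (2/5)·log₂(2/5) + (3/7)·log₂(3/7)]
  = 0.43617 + 0.52877 + 0.52388 = 1.4888 bits

H(Y|X) = Σ_x P(x)·H(Y|X=x):
  X=0: P(X=0) = 6/35, P(Y|X=0) = (2/3, 1/3, 0) → H(Y|X=0) = 0.91830
  X=1: P(X=1) = 2/5, P(Y|X=1) = (5/14, 5/14, 2/7) → H(Y|X=1) = 1.57741
  X=2: P(X=2) = 3/7, P(Y|X=2) = (1/3, 2/15, 8/15) → H(Y|X=2) = 1.39958
H(Y|X) = (6/35)·0.91830 + (2/5)·1.57741 + (3/7)·1.39958 = 1.3882 bits

H(X,Y) = -Σ_{x,y} P(x,y) log₂ P(x,y). Per-cell terms -P(x,y)·log₂P(x,y):
  X=0: 0.35763, 0.23596, 0.00000
  X=1: 0.40105, 0.40105, 0.35763
  X=2: 0.40105, 0.23596, 0.48669
  (cells with P = 0 contribute 0)
Sum of the 9 terms: H(X,Y) = 2.8770 bits

Chain rule check:
  H(X) + H(Y|X) = 1.4888 + 1.3882 = 2.8770 bits
  H(X,Y) = 2.8770 bits
✓ Chain rule verified.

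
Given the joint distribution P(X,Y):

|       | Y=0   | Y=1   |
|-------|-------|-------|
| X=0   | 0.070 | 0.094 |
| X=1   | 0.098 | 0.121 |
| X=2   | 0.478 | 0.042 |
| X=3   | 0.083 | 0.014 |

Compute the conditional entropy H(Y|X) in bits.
0.6470 bits

H(Y|X) = H(X,Y) - H(X)

H(X,Y) = -Σ_{x,y} P(x,y) log₂ P(x,y). Per-cell terms -P(x,y)·log₂P(x,y):
  X=0: 0.268555, 0.320652
  X=1: 0.328405, 0.368677
  X=2: 0.509031, 0.192086
  X=3: 0.298032, 0.086218
Sum of the 8 terms: H(X,Y) = 2.371656 bits

Marginal of X (row sums):
  P(X=0) = 0.070 + 0.094 = 0.164
  P(X=1) = 0.098 + 0.121 = 0.219
  P(X=2) = 0.478 + 0.042 = 0.520
  P(X=3) = 0.083 + 0.014 = 0.097
H(X) = -[0.164·log₂(0.164) + 0.219·log₂(0.219) + 0.520·log₂(0.520) + 0.097·log₂(0.097)]
  = 0.427750 + 0.479828 + 0.490577 + 0.326490 = 1.724645 bits

H(Y|X) = H(X,Y) - H(X) = 2.371656 - 1.724645 = 0.6470 bits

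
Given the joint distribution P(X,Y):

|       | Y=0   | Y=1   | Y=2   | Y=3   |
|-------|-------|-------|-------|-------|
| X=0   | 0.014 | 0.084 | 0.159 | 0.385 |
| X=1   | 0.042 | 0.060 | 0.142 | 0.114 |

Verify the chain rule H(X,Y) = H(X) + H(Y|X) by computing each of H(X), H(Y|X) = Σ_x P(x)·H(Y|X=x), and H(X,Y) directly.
H(X) = 0.9410 bits, H(Y|X) = 1.5900 bits, H(X,Y) = 2.5310 bits

Marginal of X (row sums):
  P(X=0) = 0.014 + 0.084 + 0.159 + 0.385 = 0.642
  P(X=1) = 0.042 + 0.060 + 0.142 + 0.114 = 0.358
H(X) = -[0.642·log₂(0.642) + 0.358·log₂(0.358)]
  = 0.4105 + 0.5305 = 0.9410 bits

H(Y|X) = Σ_x P(x)·H(Y|X=x):
  X=0: P(X=0) = 0.642, P(Y|X=0) = (7/321, 14/107, 53/214, 385/642) → H(Y|X=0) = 1.4453
  X=1: P(X=1) = 0.358, P(Y|X=1) = (21/179, 30/179, 71/179, 57/179) → H(Y|X=1) = 1.8494
H(Y|X) = 0.642·1.4453 + 0.358·1.8494 = 1.5900 bits

H(X,Y) = -Σ_{x,y} P(x,y) log₂ P(x,y). Per-cell terms -P(x,y)·log₂P(x,y):
  X=0: 0.0862, 0.3002, 0.4218, 0.5302
  X=1: 0.1921, 0.2435, 0.3999, 0.3571
Sum of the 8 terms: H(X,Y) = 2.5310 bits

Chain rule check:
  H(X) + H(Y|X) = 0.9410 + 1.5900 = 2.5310 bits
  H(X,Y) = 2.5310 bits
✓ Chain rule verified.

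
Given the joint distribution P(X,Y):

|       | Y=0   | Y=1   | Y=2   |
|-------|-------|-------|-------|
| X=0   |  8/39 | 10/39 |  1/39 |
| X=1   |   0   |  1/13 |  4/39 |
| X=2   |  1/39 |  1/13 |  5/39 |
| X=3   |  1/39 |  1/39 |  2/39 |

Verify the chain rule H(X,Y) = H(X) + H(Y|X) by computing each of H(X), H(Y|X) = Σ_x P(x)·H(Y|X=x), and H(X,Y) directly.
H(X) = 1.7754 bits, H(Y|X) = 1.2449 bits, H(X,Y) = 3.0203 bits

Marginal of X (row sums):
  P(X=0) = 8/39 + 10/39 + 1/39 = 19/39
  P(X=1) = 0 + 1/13 + 4/39 = 7/39
  P(X=2) = 1/39 + 1/13 + 5/39 = 3/13
  P(X=3) = 1/39 + 1/39 + 2/39 = 4/39
H(X) = -[(19/39)·log₂(19/39) + (7/39)·log₂(7/39) + (3/13)·log₂(3/13) + (4/39)·log₂(4/39)]
  = 0.50544 + 0.44478 + 0.48819 + 0.33696 = 1.7754 bits

H(Y|X) = Σ_x P(x)·H(Y|X=x):
  X=0: P(X=0) = 19/39, P(Y|X=0) = (8/19, 10/19, 1/19) → H(Y|X=0) = 1.23639
  X=1: P(X=1) = 7/39, P(Y|X=1) = (0, 3/7, 4/7) → H(Y|X=1) = 0.98523
  X=2: P(X=2) = 3/13, P(Y|X=2) = (1/9, 1/3, 5/9) → H(Y|X=2) = 1.35164
  X=3: P(X=3) = 4/39, P(Y|X=3) = (1/4, 1/4, 1/2) → H(Y|X=3) = 1.50000
H(Y|X) = (19/39)·1.23639 + (7/39)·0.98523 + (3/13)·1.35164 + (4/39)·1.50000 = 1.2449 bits

H(X,Y) = -Σ_{x,y} P(x,y) log₂ P(x,y). Per-cell terms -P(x,y)·log₂P(x,y):
  X=0: 0.46880, 0.50345, 0.13552
  X=1: 0.00000, 0.28465, 0.33696
  X=2: 0.13552, 0.28465, 0.37993
  X=3: 0.13552, 0.13552, 0.21976
  (cells with P = 0 contribute 0)
Sum of the 12 terms: H(X,Y) = 3.0203 bits

Chain rule check:
  H(X) + H(Y|X) = 1.7754 + 1.2449 = 3.0203 bits
  H(X,Y) = 3.0203 bits
✓ Chain rule verified.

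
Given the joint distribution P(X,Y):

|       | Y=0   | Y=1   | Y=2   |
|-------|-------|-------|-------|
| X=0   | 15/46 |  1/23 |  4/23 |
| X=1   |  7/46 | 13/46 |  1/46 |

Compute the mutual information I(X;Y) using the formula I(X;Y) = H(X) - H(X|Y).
0.2798 bits

I(X;Y) = H(X) - H(X|Y)

Marginal of X (row sums):
  P(X=0) = 15/46 + 1/23 + 4/23 = 25/46
  P(X=1) = 7/46 + 13/46 + 1/46 = 21/46
H(X) = -[(25/46)·log₂(25/46) + (21/46)·log₂(21/46)]
  = 0.47810 + 0.51644 = 0.99454 bits

Marginal of Y (column sums):
  P(Y=0) = 15/46 + 7/46 = 11/23
  P(Y=1) = 1/23 + 13/46 = 15/46
  P(Y=2) = 4/23 + 1/46 = 9/46
H(X|Y) = Σ_y P(y)·H(X|Y=y):
  Y=0: P(Y=0) = 11/23, P(X|Y=0) = (15/22, 7/22) → H(X|Y=0) = 0.90239
  Y=1: P(Y=1) = 15/46, P(X|Y=1) = (2/15, 13/15) → H(X|Y=1) = 0.56651
  Y=2: P(Y=2) = 9/46, P(X|Y=2) = (8/9, 1/9) → H(X|Y=2) = 0.50326
H(X|Y) = (11/23)·0.90239 + (15/46)·0.56651 + (9/46)·0.50326 = 0.71477 bits

I(X;Y) = H(X) - H(X|Y) = 0.99454 - 0.71477 = 0.2798 bits

Cross-check via I(X;Y) = H(X) + H(Y) - H(X,Y): computing H(Y) from the column sums and H(X,Y) from the 6 cells in the same way gives H(Y) = 1.49660 bits and H(X,Y) = 2.21138 bits, so
I(X;Y) = 0.99454 + 1.49660 - 2.21138 = 0.2798 bits ✓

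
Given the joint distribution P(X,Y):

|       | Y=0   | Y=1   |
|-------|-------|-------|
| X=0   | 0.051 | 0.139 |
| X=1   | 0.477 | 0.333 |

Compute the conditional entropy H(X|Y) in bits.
0.6546 bits

H(X|Y) = H(X,Y) - H(Y)

H(X,Y) = -Σ_{x,y} P(x,y) log₂ P(x,y). Per-cell terms -P(x,y)·log₂P(x,y):
  X=0: 0.218961, 0.395711
  X=1: 0.509407, 0.528273
Sum of the 4 terms: H(X,Y) = 1.65235 bits

Marginal of Y (column sums):
  P(Y=0) = 0.051 + 0.477 = 0.528
  P(Y=1) = 0.139 + 0.333 = 0.472
H(Y) = -[0.528·log₂(0.528) + 0.472·log₂(0.472)]
  = 0.486494 + 0.511243 = 0.99774 bits

H(X|Y) = H(X,Y) - H(Y) = 1.65235 - 0.99774 = 0.6546 bits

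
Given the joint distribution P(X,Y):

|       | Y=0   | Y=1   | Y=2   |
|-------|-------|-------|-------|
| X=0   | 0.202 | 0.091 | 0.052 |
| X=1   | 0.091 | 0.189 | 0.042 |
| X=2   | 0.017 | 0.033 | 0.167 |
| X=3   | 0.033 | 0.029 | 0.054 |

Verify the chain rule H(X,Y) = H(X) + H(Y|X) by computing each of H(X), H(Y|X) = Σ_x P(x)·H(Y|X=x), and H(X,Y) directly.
H(X) = 1.8949 bits, H(Y|X) = 1.3002 bits, H(X,Y) = 3.1951 bits

Marginal of X (row sums):
  P(X=0) = 0.202 + 0.091 + 0.052 = 0.345
  P(X=1) = 0.091 + 0.189 + 0.042 = 0.322
  P(X=2) = 0.017 + 0.033 + 0.167 = 0.217
  P(X=3) = 0.033 + 0.029 + 0.054 = 0.116
H(X) = -[0.345·log₂(0.345) + 0.322·log₂(0.322) + 0.217·log₂(0.217) + 0.116·log₂(0.116)]
  = 0.5297 + 0.5264 + 0.4783 + 0.3605 = 1.8949 bits

H(Y|X) = Σ_x P(x)·H(Y|X=x):
  X=0: P(X=0) = 0.345, P(Y|X=0) = (202/345, 91/345, 52/345) → H(Y|X=0) = 1.3708
  X=1: P(X=1) = 0.322, P(Y|X=1) = (13/46, 27/46, 3/23) → H(Y|X=1) = 1.3497
  X=2: P(X=2) = 0.217, P(Y|X=2) = (17/217, 33/217, 167/217) → H(Y|X=2) = 0.9918
  X=3: P(X=3) = 0.116, P(Y|X=3) = (33/116, 1/4, 27/58) → H(Y|X=3) = 1.5294
H(Y|X) = 0.345·1.3708 + 0.322·1.3497 + 0.217·0.9918 + 0.116·1.5294 = 1.3002 bits

H(X,Y) = -Σ_{x,y} P(x,y) log₂ P(x,y). Per-cell terms -P(x,y)·log₂P(x,y):
  X=0: 0.4661, 0.3147, 0.2218
  X=1: 0.3147, 0.4543, 0.1921
  X=2: 0.0999, 0.1624, 0.4312
  X=3: 0.1624, 0.1481, 0.2274
Sum of the 12 terms: H(X,Y) = 3.1951 bits

Chain rule check:
  H(X) + H(Y|X) = 1.8949 + 1.3002 = 3.1951 bits
  H(X,Y) = 3.1951 bits
✓ Chain rule verified.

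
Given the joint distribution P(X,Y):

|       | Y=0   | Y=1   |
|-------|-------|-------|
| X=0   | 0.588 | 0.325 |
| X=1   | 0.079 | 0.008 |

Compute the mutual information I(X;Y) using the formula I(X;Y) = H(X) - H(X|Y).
0.0219 bits

I(X;Y) = H(X) - H(X|Y)

Marginal of X (row sums):
  P(X=0) = 0.588 + 0.325 = 0.913
  P(X=1) = 0.079 + 0.008 = 0.087
H(X) = -[0.913·log₂(0.913) + 0.087·log₂(0.087)]
  = 0.11989 + 0.30649 = 0.4264 bits

Marginal of Y (column sums):
  P(Y=0) = 0.588 + 0.079 = 0.667
  P(Y=1) = 0.325 + 0.008 = 0.333
H(X|Y) = Σ_y P(y)·H(X|Y=y):
  Y=0: P(Y=0) = 0.667, P(X|Y=0) = (588/667, 79/667) → H(X|Y=0) = 0.52486
  Y=1: P(Y=1) = 0.333, P(X|Y=1) = (325/333, 8/333) → H(X|Y=1) = 0.16347
H(X|Y) = 0.667·0.52486 + 0.333·0.16347 = 0.4045 bits

I(X;Y) = H(X) - H(X|Y) = 0.4264 - 0.4045 = 0.0219 bits

Cross-check via I(X;Y) = H(X) + H(Y) - H(X,Y): computing H(Y) from the column sums and H(X,Y) from the 4 cells in the same way gives H(Y) = 0.9180 bits and H(X,Y) = 1.3225 bits, so
I(X;Y) = 0.4264 + 0.9180 - 1.3225 = 0.0219 bits ✓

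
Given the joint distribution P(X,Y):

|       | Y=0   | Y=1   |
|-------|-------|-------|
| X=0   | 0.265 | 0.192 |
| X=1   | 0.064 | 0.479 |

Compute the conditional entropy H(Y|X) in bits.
0.7326 bits

H(Y|X) = H(X,Y) - H(X)

H(X,Y) = -Σ_{x,y} P(x,y) log₂ P(x,y). Per-cell terms -P(x,y)·log₂P(x,y):
  X=0: 0.5077, 0.4571
  X=1: 0.2538, 0.5087
Sum of the 4 terms: H(X,Y) = 1.7273 bits

Marginal of X (row sums):
  P(X=0) = 0.265 + 0.192 = 0.457
  P(X=1) = 0.064 + 0.479 = 0.543
H(X) = -[0.457·log₂(0.457) + 0.543·log₂(0.543)]
  = 0.5163 + 0.4784 = 0.9947 bits

H(Y|X) = H(X,Y) - H(X) = 1.7273 - 0.9947 = 0.7326 bits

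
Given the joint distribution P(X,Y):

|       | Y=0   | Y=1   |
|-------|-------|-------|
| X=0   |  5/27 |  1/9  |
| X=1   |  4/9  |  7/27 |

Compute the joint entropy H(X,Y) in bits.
1.8276 bits

H(X,Y) = -Σ_{x,y} P(x,y) log₂ P(x,y). Per-cell terms -P(x,y)·log₂P(x,y):
  X=0: 0.4505, 0.3522
  X=1: 0.5200, 0.5049
Sum of the 4 terms: H(X,Y) = 1.8276 bits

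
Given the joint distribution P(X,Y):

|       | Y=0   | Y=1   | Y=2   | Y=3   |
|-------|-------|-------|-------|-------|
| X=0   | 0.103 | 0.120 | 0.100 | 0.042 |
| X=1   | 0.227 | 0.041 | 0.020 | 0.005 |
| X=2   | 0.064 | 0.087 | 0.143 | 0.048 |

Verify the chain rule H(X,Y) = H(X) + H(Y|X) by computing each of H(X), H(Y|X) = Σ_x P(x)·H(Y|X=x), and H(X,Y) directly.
H(X) = 1.5790 bits, H(Y|X) = 1.6475 bits, H(X,Y) = 3.2266 bits

Marginal of X (row sums):
  P(X=0) = 0.103 + 0.120 + 0.100 + 0.042 = 0.365
  P(X=1) = 0.227 + 0.041 + 0.020 + 0.005 = 0.293
  P(X=2) = 0.064 + 0.087 + 0.143 + 0.048 = 0.342
H(X) = -[0.365·log₂(0.365) + 0.293·log₂(0.293) + 0.342·log₂(0.342)]
  = 0.5307 + 0.5189 + 0.5294 = 1.5790 bits

H(Y|X) = Σ_x P(x)·H(Y|X=x):
  X=0: P(X=0) = 0.365, P(Y|X=0) = (103/365, 24/73, 20/73, 42/365) → H(Y|X=0) = 1.9134
  X=1: P(X=1) = 0.293, P(Y|X=1) = (227/293, 41/293, 20/293, 5/293) → H(Y|X=1) = 1.0469
  X=2: P(X=2) = 0.342, P(Y|X=2) = (32/171, 29/114, 143/342, 8/57) → H(Y|X=2) = 1.8784
H(Y|X) = 0.365·1.9134 + 0.293·1.0469 + 0.342·1.8784 = 1.6475 bits

H(X,Y) = -Σ_{x,y} P(x,y) log₂ P(x,y). Per-cell terms -P(x,y)·log₂P(x,y):
  X=0: 0.3378, 0.3671, 0.3322, 0.1921
  X=1: 0.4856, 0.1889, 0.1129, 0.0382
  X=2: 0.2538, 0.3065, 0.4012, 0.2103
Sum of the 12 terms: H(X,Y) = 3.2266 bits

Chain rule check:
  H(X) + H(Y|X) = 1.5790 + 1.6475 = 3.2265 bits
  H(X,Y) = 3.2266 bits
✓ Chain rule verified (Δ = 0.0001 is 4-dp rounding noise: each of the three values was rounded independently).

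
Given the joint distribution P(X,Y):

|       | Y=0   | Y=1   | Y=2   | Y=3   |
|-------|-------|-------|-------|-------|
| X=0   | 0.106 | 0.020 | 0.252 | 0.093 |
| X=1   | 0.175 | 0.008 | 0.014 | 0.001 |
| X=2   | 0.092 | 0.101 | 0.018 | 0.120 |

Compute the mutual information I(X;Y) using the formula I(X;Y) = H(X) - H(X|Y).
0.4158 bits

I(X;Y) = H(X) - H(X|Y)

Marginal of X (row sums):
  P(X=0) = 0.106 + 0.020 + 0.252 + 0.093 = 0.471
  P(X=1) = 0.175 + 0.008 + 0.014 + 0.001 = 0.198
  P(X=2) = 0.092 + 0.101 + 0.018 + 0.120 = 0.331
H(X) = -[0.471·log₂(0.471) + 0.198·log₂(0.198) + 0.331·log₂(0.331)]
  = 0.5116 + 0.4626 + 0.5280 = 1.5022 bits

Marginal of Y (column sums):
  P(Y=0) = 0.106 + 0.175 + 0.092 = 0.373
  P(Y=1) = 0.020 + 0.008 + 0.101 = 0.129
  P(Y=2) = 0.252 + 0.014 + 0.018 = 0.284
  P(Y=3) = 0.093 + 0.001 + 0.120 = 0.214
H(X|Y) = Σ_y P(y)·H(X|Y=y):
  Y=0: P(Y=0) = 0.373, P(X|Y=0) = (106/373, 175/373, 92/373) → H(X|Y=0) = 1.5262
  Y=1: P(Y=1) = 0.129, P(X|Y=1) = (20/129, 8/129, 101/129) → H(X|Y=1) = 0.9421
  Y=2: P(Y=2) = 0.284, P(X|Y=2) = (63/71, 7/142, 9/142) → H(X|Y=2) = 0.6193
  Y=3: P(Y=3) = 0.214, P(X|Y=3) = (93/214, 1/214, 60/107) → H(X|Y=3) = 1.0267
H(X|Y) = 0.373·1.5262 + 0.129·0.9421 + 0.284·0.6193 + 0.214·1.0267 = 1.0864 bits

I(X;Y) = H(X) - H(X|Y) = 1.5022 - 1.0864 = 0.4158 bits

Cross-check via I(X;Y) = H(X) + H(Y) - H(X,Y): computing H(Y) from the column sums and H(X,Y) from the 12 cells in the same way gives H(Y) = 1.9036 bits and H(X,Y) = 2.9900 bits, so
I(X;Y) = 1.5022 + 1.9036 - 2.9900 = 0.4158 bits ✓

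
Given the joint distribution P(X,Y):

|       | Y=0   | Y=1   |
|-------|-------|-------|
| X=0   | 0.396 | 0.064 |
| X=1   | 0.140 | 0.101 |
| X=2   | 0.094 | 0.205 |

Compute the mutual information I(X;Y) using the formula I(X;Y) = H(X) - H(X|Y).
0.1780 bits

I(X;Y) = H(X) - H(X|Y)

Marginal of X (row sums):
  P(X=0) = 0.396 + 0.064 = 0.460
  P(X=1) = 0.140 + 0.101 = 0.241
  P(X=2) = 0.094 + 0.205 = 0.299
H(X) = -[0.460·log₂(0.460) + 0.241·log₂(0.241) + 0.299·log₂(0.299)]
  = 0.51534 + 0.49475 + 0.52079 = 1.5309 bits

Marginal of Y (column sums):
  P(Y=0) = 0.396 + 0.140 + 0.094 = 0.630
  P(Y=1) = 0.064 + 0.101 + 0.205 = 0.370
H(X|Y) = Σ_y P(y)·H(X|Y=y):
  Y=0: P(Y=0) = 0.630, P(X|Y=0) = (22/35, 2/9, 47/315) → H(X|Y=0) = 1.31277
  Y=1: P(Y=1) = 0.370, P(X|Y=1) = (32/185, 101/370, 41/74) → H(X|Y=1) = 1.42118
H(X|Y) = 0.630·1.31277 + 0.370·1.42118 = 1.3529 bits

I(X;Y) = H(X) - H(X|Y) = 1.5309 - 1.3529 = 0.1780 bits

Cross-check via I(X;Y) = H(X) + H(Y) - H(X,Y): computing H(Y) from the column sums and H(X,Y) from the 6 cells in the same way gives H(Y) = 0.9507 bits and H(X,Y) = 2.3036 bits, so
I(X;Y) = 1.5309 + 0.9507 - 2.3036 = 0.1780 bits ✓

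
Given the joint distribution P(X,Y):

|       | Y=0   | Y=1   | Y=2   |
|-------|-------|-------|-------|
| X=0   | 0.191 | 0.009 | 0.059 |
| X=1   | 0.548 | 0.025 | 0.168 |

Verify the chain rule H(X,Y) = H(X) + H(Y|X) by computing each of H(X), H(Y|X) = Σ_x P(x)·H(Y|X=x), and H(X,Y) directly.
H(X) = 0.8252 bits, H(Y|X) = 0.9739 bits, H(X,Y) = 1.7992 bits

Marginal of X (row sums):
  P(X=0) = 0.191 + 0.009 + 0.059 = 0.259
  P(X=1) = 0.548 + 0.025 + 0.168 = 0.741
H(X) = -[0.259·log₂(0.259) + 0.741·log₂(0.741)]
  = 0.50478 + 0.32045 = 0.8252 bits

H(Y|X) = Σ_x P(x)·H(Y|X=x):
  X=0: P(X=0) = 0.259, P(Y|X=0) = (191/259, 9/259, 59/259) → H(Y|X=0) = 0.97861
  X=1: P(X=1) = 0.741, P(Y|X=1) = (548/741, 25/741, 56/247) → H(Y|X=1) = 0.97229
H(Y|X) = 0.259·0.97861 + 0.741·0.97229 = 0.9739 bits

H(X,Y) = -Σ_{x,y} P(x,y) log₂ P(x,y). Per-cell terms -P(x,y)·log₂P(x,y):
  X=0: 0.45618, 0.06116, 0.24091
  X=1: 0.47553, 0.13305, 0.43234
Sum of the 6 terms: H(X,Y) = 1.7992 bits

Chain rule check:
  H(X) + H(Y|X) = 0.8252 + 0.9739 = 1.7991 bits
  H(X,Y) = 1.7992 bits
✓ Chain rule verified (Δ = 0.0001 is 4-dp rounding noise: each of the three values was rounded independently).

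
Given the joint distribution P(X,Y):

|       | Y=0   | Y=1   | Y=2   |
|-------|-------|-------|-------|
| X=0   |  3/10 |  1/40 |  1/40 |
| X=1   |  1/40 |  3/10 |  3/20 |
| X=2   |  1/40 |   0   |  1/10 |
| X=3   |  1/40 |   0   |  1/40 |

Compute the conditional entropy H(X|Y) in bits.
1.0045 bits

H(X|Y) = H(X,Y) - H(Y)

H(X,Y) = -Σ_{x,y} P(x,y) log₂ P(x,y). Per-cell terms -P(x,y)·log₂P(x,y):
  X=0: 0.52109, 0.13305, 0.13305
  X=1: 0.13305, 0.52109, 0.41054
  X=2: 0.13305, 0.00000, 0.33219
  X=3: 0.13305, 0.00000, 0.13305
  (cells with P = 0 contribute 0)
Sum of the 12 terms: H(X,Y) = 2.5832 bits

Marginal of Y (column sums):
  P(Y=0) = 3/10 + 1/40 + 1/40 + 1/40 = 3/8
  P(Y=1) = 1/40 + 3/10 + 0 + 0 = 13/40
  P(Y=2) = 1/40 + 3/20 + 1/10 + 1/40 = 3/10
H(Y) = -[(3/8)·log₂(3/8) + (13/40)·log₂(13/40) + (3/10)·log₂(3/10)]
  = 0.53064 + 0.52698 + 0.52109 = 1.5787 bits

H(X|Y) = H(X,Y) - H(Y) = 2.5832 - 1.5787 = 1.0045 bits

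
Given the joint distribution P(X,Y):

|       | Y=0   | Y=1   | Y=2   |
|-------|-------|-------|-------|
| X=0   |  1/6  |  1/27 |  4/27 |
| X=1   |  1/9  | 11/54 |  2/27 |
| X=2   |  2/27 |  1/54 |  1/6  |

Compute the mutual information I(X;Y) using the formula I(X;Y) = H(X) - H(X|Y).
0.2015 bits

I(X;Y) = H(X) - H(X|Y)

Marginal of X (row sums):
  P(X=0) = 1/6 + 1/27 + 4/27 = 19/54
  P(X=1) = 1/9 + 11/54 + 2/27 = 7/18
  P(X=2) = 2/27 + 1/54 + 1/6 = 7/27
H(X) = -[(19/54)·log₂(19/54) + (7/18)·log₂(7/18) + (7/27)·log₂(7/27)]
  = 0.530227 + 0.529888 + 0.504916 = 1.56503 bits

Marginal of Y (column sums):
  P(Y=0) = 1/6 + 1/9 + 2/27 = 19/54
  P(Y=1) = 1/27 + 11/54 + 1/54 = 7/27
  P(Y=2) = 4/27 + 2/27 + 1/6 = 7/18
H(X|Y) = Σ_y P(y)·H(X|Y=y):
  Y=0: P(Y=0) = 19/54, P(X|Y=0) = (9/19, 6/19, 4/19) → H(X|Y=0) = 1.509028
  Y=1: P(Y=1) = 7/27, P(X|Y=1) = (1/7, 11/14, 1/14) → H(X|Y=1) = 0.946373
  Y=2: P(Y=2) = 7/18, P(X|Y=2) = (8/21, 4/21, 3/7) → H(X|Y=2) = 1.509969
H(X|Y) = (19/54)·1.509028 + (7/27)·0.946373 + (7/18)·1.509969 = 1.36352 bits

I(X;Y) = H(X) - H(X|Y) = 1.56503 - 1.36352 = 0.2015 bits

Cross-check via I(X;Y) = H(X) + H(Y) - H(X,Y): computing H(Y) from the column sums and H(X,Y) from the 9 cells in the same way gives H(Y) = 1.56503 bits and H(X,Y) = 2.92855 bits, so
I(X;Y) = 1.56503 + 1.56503 - 2.92855 = 0.2015 bits ✓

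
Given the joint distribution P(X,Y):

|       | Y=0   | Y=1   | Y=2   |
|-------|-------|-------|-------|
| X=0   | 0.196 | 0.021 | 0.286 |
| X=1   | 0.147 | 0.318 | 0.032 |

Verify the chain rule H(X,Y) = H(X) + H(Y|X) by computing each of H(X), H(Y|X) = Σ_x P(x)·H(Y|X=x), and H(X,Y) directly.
H(X) = 1.0000 bits, H(Y|X) = 1.1855 bits, H(X,Y) = 2.1855 bits

Marginal of X (row sums):
  P(X=0) = 0.196 + 0.021 + 0.286 = 0.503
  P(X=1) = 0.147 + 0.318 + 0.032 = 0.497
H(X) = -[0.503·log₂(0.503) + 0.497·log₂(0.497)]
  = 0.49866 + 0.50132 = 1.0000 bits

H(Y|X) = Σ_x P(x)·H(Y|X=x):
  X=0: P(X=0) = 0.503, P(Y|X=0) = (196/503, 21/503, 286/503) → H(Y|X=0) = 1.18427
  X=1: P(X=1) = 0.497, P(Y|X=1) = (21/71, 318/497, 32/497) → H(Y|X=1) = 1.18678
H(Y|X) = 0.503·1.18427 + 0.497·1.18678 = 1.1855 bits

H(X,Y) = -Σ_{x,y} P(x,y) log₂ P(x,y). Per-cell terms -P(x,y)·log₂P(x,y):
  X=0: 0.46081, 0.11704, 0.51649
  X=1: 0.40662, 0.52562, 0.15891
Sum of the 6 terms: H(X,Y) = 2.1855 bits

Chain rule check:
  H(X) + H(Y|X) = 1.0000 + 1.1855 = 2.1855 bits
  H(X,Y) = 2.1855 bits
✓ Chain rule verified.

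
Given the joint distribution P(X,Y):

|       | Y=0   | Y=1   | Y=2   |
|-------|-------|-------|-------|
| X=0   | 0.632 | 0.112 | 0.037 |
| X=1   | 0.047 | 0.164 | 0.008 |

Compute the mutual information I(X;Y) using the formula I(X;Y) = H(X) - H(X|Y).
0.2126 bits

I(X;Y) = H(X) - H(X|Y)

Marginal of X (row sums):
  P(X=0) = 0.632 + 0.112 + 0.037 = 0.781
  P(X=1) = 0.047 + 0.164 + 0.008 = 0.219
H(X) = -[0.781·log₂(0.781) + 0.219·log₂(0.219)]
  = 0.27851 + 0.47983 = 0.75834 bits

Marginal of Y (column sums):
  P(Y=0) = 0.632 + 0.047 = 0.679
  P(Y=1) = 0.112 + 0.164 = 0.276
  P(Y=2) = 0.037 + 0.008 = 0.045
H(X|Y) = Σ_y P(y)·H(X|Y=y):
  Y=0: P(Y=0) = 0.679, P(X|Y=0) = (632/679, 47/679) → H(X|Y=0) = 0.36300
  Y=1: P(Y=1) = 0.276, P(X|Y=1) = (28/69, 41/69) → H(X|Y=1) = 0.97424
  Y=2: P(Y=2) = 0.045, P(X|Y=2) = (37/45, 8/45) → H(X|Y=2) = 0.67519
H(X|Y) = 0.679·0.36300 + 0.276·0.97424 + 0.045·0.67519 = 0.54575 bits

I(X;Y) = H(X) - H(X|Y) = 0.75834 - 0.54575 = 0.2126 bits

Cross-check via I(X;Y) = H(X) + H(Y) - H(X,Y): computing H(Y) from the column sums and H(X,Y) from the 6 cells in the same way gives H(Y) = 1.09316 bits and H(X,Y) = 1.63892 bits, so
I(X;Y) = 0.75834 + 1.09316 - 1.63892 = 0.2126 bits ✓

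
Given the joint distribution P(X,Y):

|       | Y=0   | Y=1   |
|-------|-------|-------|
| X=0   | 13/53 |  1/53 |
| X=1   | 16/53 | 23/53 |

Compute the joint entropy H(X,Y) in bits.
1.6497 bits

H(X,Y) = -Σ_{x,y} P(x,y) log₂ P(x,y). Per-cell terms -P(x,y)·log₂P(x,y):
  X=0: 0.49731, 0.10807
  X=1: 0.52164, 0.52265
Sum of the 4 terms: H(X,Y) = 1.6497 bits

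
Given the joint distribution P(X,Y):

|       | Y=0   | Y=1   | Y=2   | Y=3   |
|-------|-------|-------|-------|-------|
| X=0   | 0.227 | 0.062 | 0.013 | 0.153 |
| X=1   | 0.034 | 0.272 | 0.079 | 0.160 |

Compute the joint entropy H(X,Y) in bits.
2.6192 bits

H(X,Y) = -Σ_{x,y} P(x,y) log₂ P(x,y). Per-cell terms -P(x,y)·log₂P(x,y):
  X=0: 0.4856, 0.2487, 0.0814, 0.4144
  X=1: 0.1659, 0.5109, 0.2893, 0.4230
Sum of the 8 terms: H(X,Y) = 2.6192 bits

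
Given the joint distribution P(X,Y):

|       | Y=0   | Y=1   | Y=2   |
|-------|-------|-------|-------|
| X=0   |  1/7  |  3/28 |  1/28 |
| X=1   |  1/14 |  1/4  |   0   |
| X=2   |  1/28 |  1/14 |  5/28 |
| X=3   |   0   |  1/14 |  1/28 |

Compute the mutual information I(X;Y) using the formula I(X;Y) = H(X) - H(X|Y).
0.3833 bits

I(X;Y) = H(X) - H(X|Y)

Marginal of X (row sums):
  P(X=0) = 1/7 + 3/28 + 1/28 = 2/7
  P(X=1) = 1/14 + 1/4 + 0 = 9/28
  P(X=2) = 1/28 + 1/14 + 5/28 = 2/7
  P(X=3) = 0 + 1/14 + 1/28 = 3/28
H(X) = -[(2/7)·log₂(2/7) + (9/28)·log₂(9/28) + (2/7)·log₂(2/7) + (3/28)·log₂(3/28)]
  = 0.516387 + 0.526317 + 0.516387 + 0.345256 = 1.90435 bits

Marginal of Y (column sums):
  P(Y=0) = 1/7 + 1/14 + 1/28 + 0 = 1/4
  P(Y=1) = 3/28 + 1/4 + 1/14 + 1/14 = 1/2
  P(Y=2) = 1/28 + 0 + 5/28 + 1/28 = 1/4
H(X|Y) = Σ_y P(y)·H(X|Y=y):
  Y=0: P(Y=0) = 1/4, P(X|Y=0) = (4/7, 2/7, 1/7, 0) → H(X|Y=0) = 1.378783
  Y=1: P(Y=1) = 1/2, P(X|Y=1) = (3/14, 1/2, 1/7, 1/7) → H(X|Y=1) = 1.778328
  Y=2: P(Y=2) = 1/4, P(X|Y=2) = (1/7, 0, 5/7, 1/7) → H(X|Y=2) = 1.148835
H(X|Y) = (1/4)·1.378783 + (1/2)·1.778328 + (1/4)·1.148835 = 1.52107 bits

I(X;Y) = H(X) - H(X|Y) = 1.90435 - 1.52107 = 0.3833 bits

Cross-check via I(X;Y) = H(X) + H(Y) - H(X,Y): computing H(Y) from the column sums and H(X,Y) from the 12 cells in the same way gives H(Y) = 1.50000 bits and H(X,Y) = 3.02107 bits, so
I(X;Y) = 1.90435 + 1.50000 - 3.02107 = 0.3833 bits ✓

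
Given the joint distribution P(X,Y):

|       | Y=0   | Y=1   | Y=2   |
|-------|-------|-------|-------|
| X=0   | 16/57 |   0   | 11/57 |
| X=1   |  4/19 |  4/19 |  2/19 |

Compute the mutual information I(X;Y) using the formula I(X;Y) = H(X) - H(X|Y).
0.2347 bits

I(X;Y) = H(X) - H(X|Y)

Marginal of X (row sums):
  P(X=0) = 16/57 + 0 + 11/57 = 9/19
  P(X=1) = 4/19 + 4/19 + 2/19 = 10/19
H(X) = -[(9/19)·log₂(9/19) + (10/19)·log₂(10/19)]
  = 0.5106 + 0.4874 = 0.9980 bits

Marginal of Y (column sums):
  P(Y=0) = 16/57 + 4/19 = 28/57
  P(Y=1) = 0 + 4/19 = 4/19
  P(Y=2) = 11/57 + 2/19 = 17/57
H(X|Y) = Σ_y P(y)·H(X|Y=y):
  Y=0: P(Y=0) = 28/57, P(X|Y=0) = (4/7, 3/7) → H(X|Y=0) = 0.9852
  Y=1: P(Y=1) = 4/19, P(X|Y=1) = (0, 1) → H(X|Y=1) = 0.0000
  Y=2: P(Y=2) = 17/57, P(X|Y=2) = (11/17, 6/17) → H(X|Y=2) = 0.9367
H(X|Y) = (28/57)·0.9852 + (4/19)·0.0000 + (17/57)·0.9367 = 0.7633 bits

I(X;Y) = H(X) - H(X|Y) = 0.9980 - 0.7633 = 0.2347 bits

Cross-check via I(X;Y) = H(X) + H(Y) - H(X,Y): computing H(Y) from the column sums and H(X,Y) from the 6 cells in the same way gives H(Y) = 1.4976 bits and H(X,Y) = 2.2609 bits, so
I(X;Y) = 0.9980 + 1.4976 - 2.2609 = 0.2347 bits ✓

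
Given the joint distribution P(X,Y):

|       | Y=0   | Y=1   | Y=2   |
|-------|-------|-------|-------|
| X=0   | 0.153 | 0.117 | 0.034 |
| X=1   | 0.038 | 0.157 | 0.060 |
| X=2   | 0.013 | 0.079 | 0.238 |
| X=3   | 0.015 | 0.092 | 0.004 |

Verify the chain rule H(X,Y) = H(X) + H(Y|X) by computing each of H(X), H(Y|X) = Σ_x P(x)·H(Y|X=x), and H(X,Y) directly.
H(X) = 1.9048 bits, H(Y|X) = 1.1829 bits, H(X,Y) = 3.0877 bits

Marginal of X (row sums):
  P(X=0) = 0.153 + 0.117 + 0.034 = 0.304
  P(X=1) = 0.038 + 0.157 + 0.060 = 0.255
  P(X=2) = 0.013 + 0.079 + 0.238 = 0.330
  P(X=3) = 0.015 + 0.092 + 0.004 = 0.111
H(X) = -[0.304·log₂(0.304) + 0.255·log₂(0.255) + 0.330·log₂(0.330) + 0.111·log₂(0.111)]
  = 0.522228 + 0.502715 + 0.527822 + 0.352022 = 1.9048 bits

H(Y|X) = Σ_x P(x)·H(Y|X=x):
  X=0: P(X=0) = 0.304, P(Y|X=0) = (153/304, 117/304, 17/152) → H(Y|X=0) = 1.382182
  X=1: P(X=1) = 0.255, P(Y|X=1) = (38/255, 157/255, 4/17) → H(Y|X=1) = 1.331255
  X=2: P(X=2) = 0.330, P(Y|X=2) = (13/330, 79/330, 119/165) → H(Y|X=2) = 1.017622
  X=3: P(X=3) = 0.111, P(Y|X=3) = (5/37, 92/111, 4/111) → H(Y|X=3) = 0.787469
H(Y|X) = 0.304·1.382182 + 0.255·1.331255 + 0.330·1.017622 + 0.111·0.787469 = 1.1829 bits

H(X,Y) = -Σ_{x,y} P(x,y) log₂ P(x,y). Per-cell terms -P(x,y)·log₂P(x,y):
  X=0: 0.414385, 0.362164, 0.165863
  X=1: 0.179279, 0.419373, 0.243534
  X=2: 0.081449, 0.289298, 0.492890
  X=3: 0.090883, 0.316684, 0.031863
Sum of the 12 terms: H(X,Y) = 3.0877 bits

Chain rule check:
  H(X) + H(Y|X) = 1.9048 + 1.1829 = 3.0877 bits
  H(X,Y) = 3.0877 bits
✓ Chain rule verified.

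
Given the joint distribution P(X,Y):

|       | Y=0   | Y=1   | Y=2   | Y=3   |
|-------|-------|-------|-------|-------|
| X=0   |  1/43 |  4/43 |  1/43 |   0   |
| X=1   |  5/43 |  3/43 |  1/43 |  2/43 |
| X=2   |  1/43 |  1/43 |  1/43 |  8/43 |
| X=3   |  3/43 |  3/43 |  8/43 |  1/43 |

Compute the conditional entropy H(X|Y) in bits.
1.4769 bits

H(X|Y) = H(X,Y) - H(Y)

H(X,Y) = -Σ_{x,y} P(x,y) log₂ P(x,y). Per-cell terms -P(x,y)·log₂P(x,y):
  X=0: 0.12619, 0.31872, 0.12619, 0.00000
  X=1: 0.36097, 0.26800, 0.12619, 0.20587
  X=2: 0.12619, 0.12619, 0.12619, 0.45140
  X=3: 0.26800, 0.26800, 0.45140, 0.12619
  (cells with P = 0 contribute 0)
Sum of the 16 terms: H(X,Y) = 3.4757 bits

Marginal of Y (column sums):
  P(Y=0) = 1/43 + 5/43 + 1/43 + 3/43 = 10/43
  P(Y=1) = 4/43 + 3/43 + 1/43 + 3/43 = 11/43
  P(Y=2) = 1/43 + 1/43 + 1/43 + 8/43 = 11/43
  P(Y=3) = 0 + 2/43 + 8/43 + 1/43 = 11/43
H(Y) = -[(10/43)·log₂(10/43) + (11/43)·log₂(11/43) + (11/43)·log₂(11/43) + (11/43)·log₂(11/43)]
  = 0.48938 + 0.50314 + 0.50314 + 0.50314 = 1.9988 bits

H(X|Y) = H(X,Y) - H(Y) = 3.4757 - 1.9988 = 1.4769 bits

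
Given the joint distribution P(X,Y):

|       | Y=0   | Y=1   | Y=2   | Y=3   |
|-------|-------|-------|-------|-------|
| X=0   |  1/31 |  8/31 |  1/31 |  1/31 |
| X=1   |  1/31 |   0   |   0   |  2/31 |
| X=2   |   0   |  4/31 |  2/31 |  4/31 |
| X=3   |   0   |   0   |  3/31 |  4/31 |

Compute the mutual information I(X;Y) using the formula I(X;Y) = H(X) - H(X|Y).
0.5185 bits

I(X;Y) = H(X) - H(X|Y)

Marginal of X (row sums):
  P(X=0) = 1/31 + 8/31 + 1/31 + 1/31 = 11/31
  P(X=1) = 1/31 + 0 + 0 + 2/31 = 3/31
  P(X=2) = 0 + 4/31 + 2/31 + 4/31 = 10/31
  P(X=3) = 0 + 0 + 3/31 + 4/31 = 7/31
H(X) = -[(11/31)·log₂(11/31) + (3/31)·log₂(3/31) + (10/31)·log₂(10/31) + (7/31)·log₂(7/31)]
  = 0.5304 + 0.3261 + 0.5265 + 0.4848 = 1.8678 bits

Marginal of Y (column sums):
  P(Y=0) = 1/31 + 1/31 + 0 + 0 = 2/31
  P(Y=1) = 8/31 + 0 + 4/31 + 0 = 12/31
  P(Y=2) = 1/31 + 0 + 2/31 + 3/31 = 6/31
  P(Y=3) = 1/31 + 2/31 + 4/31 + 4/31 = 11/31
H(X|Y) = Σ_y P(y)·H(X|Y=y):
  Y=0: P(Y=0) = 2/31, P(X|Y=0) = (1/2, 1/2, 0, 0) → H(X|Y=0) = 1.0000
  Y=1: P(Y=1) = 12/31, P(X|Y=1) = (2/3, 0, 1/3, 0) → H(X|Y=1) = 0.9183
  Y=2: P(Y=2) = 6/31, P(X|Y=2) = (1/6, 0, 1/3, 1/2) → H(X|Y=2) = 1.4591
  Y=3: P(Y=3) = 11/31, P(X|Y=3) = (1/11, 2/11, 4/11, 4/11) → H(X|Y=3) = 1.8231
H(X|Y) = (2/31)·1.0000 + (12/31)·0.9183 + (6/31)·1.4591 + (11/31)·1.8231 = 1.3493 bits

I(X;Y) = H(X) - H(X|Y) = 1.8678 - 1.3493 = 0.5185 bits

Cross-check via I(X;Y) = H(X) + H(Y) - H(X,Y): computing H(Y) from the column sums and H(X,Y) from the 16 cells in the same way gives H(Y) = 1.7741 bits and H(X,Y) = 3.1234 bits, so
I(X;Y) = 1.8678 + 1.7741 - 3.1234 = 0.5185 bits ✓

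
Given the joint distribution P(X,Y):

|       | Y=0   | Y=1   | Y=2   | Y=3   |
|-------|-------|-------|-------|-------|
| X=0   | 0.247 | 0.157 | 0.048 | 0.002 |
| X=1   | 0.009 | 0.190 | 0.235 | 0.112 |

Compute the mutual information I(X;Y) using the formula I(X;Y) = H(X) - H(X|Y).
0.3925 bits

I(X;Y) = H(X) - H(X|Y)

Marginal of X (row sums):
  P(X=0) = 0.247 + 0.157 + 0.048 + 0.002 = 0.454
  P(X=1) = 0.009 + 0.190 + 0.235 + 0.112 = 0.546
H(X) = -[0.454·log₂(0.454) + 0.546·log₂(0.546)]
  = 0.5172 + 0.4767 = 0.9939 bits

Marginal of Y (column sums):
  P(Y=0) = 0.247 + 0.009 = 0.256
  P(Y=1) = 0.157 + 0.190 = 0.347
  P(Y=2) = 0.048 + 0.235 = 0.283
  P(Y=3) = 0.002 + 0.112 = 0.114
H(X|Y) = Σ_y P(y)·H(X|Y=y):
  Y=0: P(Y=0) = 0.256, P(X|Y=0) = (247/256, 9/256) → H(X|Y=0) = 0.2196
  Y=1: P(Y=1) = 0.347, P(X|Y=1) = (157/347, 190/347) → H(X|Y=1) = 0.9935
  Y=2: P(Y=2) = 0.283, P(X|Y=2) = (48/283, 235/283) → H(X|Y=2) = 0.6568
  Y=3: P(Y=3) = 0.114, P(X|Y=3) = (1/57, 56/57) → H(X|Y=3) = 0.1274
H(X|Y) = 0.256·0.2196 + 0.347·0.9935 + 0.283·0.6568 + 0.114·0.1274 = 0.6014 bits

I(X;Y) = H(X) - H(X|Y) = 0.9939 - 0.6014 = 0.3925 bits

Cross-check via I(X;Y) = H(X) + H(Y) - H(X,Y): computing H(Y) from the column sums and H(X,Y) from the 8 cells in the same way gives H(Y) = 1.9056 bits and H(X,Y) = 2.5070 bits, so
I(X;Y) = 0.9939 + 1.9056 - 2.5070 = 0.3925 bits ✓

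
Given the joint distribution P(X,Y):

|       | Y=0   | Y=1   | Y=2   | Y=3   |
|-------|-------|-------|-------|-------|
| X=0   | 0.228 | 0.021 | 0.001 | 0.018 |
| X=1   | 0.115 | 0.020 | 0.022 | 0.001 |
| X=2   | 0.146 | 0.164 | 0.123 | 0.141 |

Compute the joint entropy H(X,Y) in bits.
2.9239 bits

H(X,Y) = -Σ_{x,y} P(x,y) log₂ P(x,y). Per-cell terms -P(x,y)·log₂P(x,y):
  X=0: 0.4863, 0.1170, 0.0100, 0.1043
  X=1: 0.3588, 0.1129, 0.1211, 0.0100
  X=2: 0.4053, 0.4278, 0.3719, 0.3985
Sum of the 12 terms: H(X,Y) = 2.9239 bits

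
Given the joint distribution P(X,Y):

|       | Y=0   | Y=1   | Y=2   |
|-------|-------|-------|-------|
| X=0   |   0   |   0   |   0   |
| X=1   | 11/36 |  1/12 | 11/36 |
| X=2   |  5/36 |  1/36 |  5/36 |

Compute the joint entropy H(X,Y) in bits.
2.2788 bits

H(X,Y) = -Σ_{x,y} P(x,y) log₂ P(x,y). Per-cell terms -P(x,y)·log₂P(x,y):
  X=0: 0.00000, 0.00000, 0.00000
  X=1: 0.52265, 0.29875, 0.52265
  X=2: 0.39556, 0.14361, 0.39556
  (cells with P = 0 contribute 0)
Sum of the 9 terms: H(X,Y) = 2.2788 bits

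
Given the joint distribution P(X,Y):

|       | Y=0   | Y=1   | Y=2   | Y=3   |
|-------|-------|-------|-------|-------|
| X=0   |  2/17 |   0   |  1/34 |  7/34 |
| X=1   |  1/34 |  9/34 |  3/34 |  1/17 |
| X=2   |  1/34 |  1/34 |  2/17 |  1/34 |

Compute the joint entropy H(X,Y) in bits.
3.0011 bits

H(X,Y) = -Σ_{x,y} P(x,y) log₂ P(x,y). Per-cell terms -P(x,y)·log₂P(x,y):
  X=0: 0.36323, 0.00000, 0.14963, 0.46943
  X=1: 0.14963, 0.50758, 0.30904, 0.24044
  X=2: 0.14963, 0.14963, 0.36323, 0.14963
  (cells with P = 0 contribute 0)
Sum of the 12 terms: H(X,Y) = 3.0011 bits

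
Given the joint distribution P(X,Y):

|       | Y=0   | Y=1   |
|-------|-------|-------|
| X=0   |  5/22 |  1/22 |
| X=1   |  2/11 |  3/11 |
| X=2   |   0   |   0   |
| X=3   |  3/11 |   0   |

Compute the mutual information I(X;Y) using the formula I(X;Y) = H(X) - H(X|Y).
0.2838 bits

I(X;Y) = H(X) - H(X|Y)

Marginal of X (row sums):
  P(X=0) = 5/22 + 1/22 = 3/11
  P(X=1) = 2/11 + 3/11 = 5/11
  P(X=2) = 0 + 0 = 0
  P(X=3) = 3/11 + 0 = 3/11
H(X) = -[(3/11)·log₂(3/11) + (5/11)·log₂(5/11) + (3/11)·log₂(3/11)]   (outcomes with P = 0 contribute 0)
  = 0.51122 + 0.51705 + 0.51122 = 1.5395 bits

Marginal of Y (column sums):
  P(Y=0) = 5/22 + 2/11 + 0 + 3/11 = 15/22
  P(Y=1) = 1/22 + 3/11 + 0 + 0 = 7/22
H(X|Y) = Σ_y P(y)·H(X|Y=y):
  Y=0: P(Y=0) = 15/22, P(X|Y=0) = (1/3, 4/15, 0, 2/5) → H(X|Y=0) = 1.56560
  Y=1: P(Y=1) = 7/22, P(X|Y=1) = (1/7, 6/7, 0, 0) → H(X|Y=1) = 0.59167
H(X|Y) = (15/22)·1.56560 + (7/22)·0.59167 = 1.2557 bits

I(X;Y) = H(X) - H(X|Y) = 1.5395 - 1.2557 = 0.2838 bits

Cross-check via I(X;Y) = H(X) + H(Y) - H(X,Y): computing H(Y) from the column sums and H(X,Y) from the 8 cells in the same way gives H(Y) = 0.9024 bits and H(X,Y) = 2.1581 bits, so
I(X;Y) = 1.5395 + 0.9024 - 2.1581 = 0.2838 bits ✓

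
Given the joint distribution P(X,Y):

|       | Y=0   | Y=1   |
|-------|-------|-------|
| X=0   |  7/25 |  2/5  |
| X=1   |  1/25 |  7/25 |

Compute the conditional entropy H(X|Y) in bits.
0.8386 bits

H(X|Y) = H(X,Y) - H(Y)

H(X,Y) = -Σ_{x,y} P(x,y) log₂ P(x,y). Per-cell terms -P(x,y)·log₂P(x,y):
  X=0: 0.51422, 0.52877
  X=1: 0.18575, 0.51422
Sum of the 4 terms: H(X,Y) = 1.7430 bits

Marginal of Y (column sums):
  P(Y=0) = 7/25 + 1/25 = 8/25
  P(Y=1) = 2/5 + 7/25 = 17/25
H(Y) = -[(8/25)·log₂(8/25) + (17/25)·log₂(17/25)]
  = 0.52603 + 0.37835 = 0.9044 bits

H(X|Y) = H(X,Y) - H(Y) = 1.7430 - 0.9044 = 0.8386 bits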